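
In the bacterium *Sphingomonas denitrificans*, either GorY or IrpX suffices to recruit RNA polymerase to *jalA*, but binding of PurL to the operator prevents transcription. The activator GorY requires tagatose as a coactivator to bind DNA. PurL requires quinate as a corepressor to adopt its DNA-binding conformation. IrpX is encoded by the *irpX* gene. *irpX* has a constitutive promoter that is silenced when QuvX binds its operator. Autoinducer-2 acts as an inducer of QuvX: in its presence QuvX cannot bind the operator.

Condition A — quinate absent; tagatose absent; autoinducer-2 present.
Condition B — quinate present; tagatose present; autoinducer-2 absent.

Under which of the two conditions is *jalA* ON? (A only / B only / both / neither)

Condition A:
Quinate is absent, so PurL is inactive.
Tagatose is absent, so GorY is inactive.
Autoinducer-2 is present, so QuvX is inactive.
With no repressor bound, *irpX* is transcribed.
So IrpX is produced and active.
Activator IrpX is present, so *jalA* is transcribed.
→ *jalA* is ON in A.
Condition B:
Quinate is present, so PurL is active.
Tagatose is present, so GorY is active.
Autoinducer-2 is absent, so QuvX is active.
With repressor QuvX bound, *irpX* is not transcribed.
So IrpX is not produced.
With repressor PurL bound, *jalA* is not transcribed.
→ *jalA* is OFF in B.

A only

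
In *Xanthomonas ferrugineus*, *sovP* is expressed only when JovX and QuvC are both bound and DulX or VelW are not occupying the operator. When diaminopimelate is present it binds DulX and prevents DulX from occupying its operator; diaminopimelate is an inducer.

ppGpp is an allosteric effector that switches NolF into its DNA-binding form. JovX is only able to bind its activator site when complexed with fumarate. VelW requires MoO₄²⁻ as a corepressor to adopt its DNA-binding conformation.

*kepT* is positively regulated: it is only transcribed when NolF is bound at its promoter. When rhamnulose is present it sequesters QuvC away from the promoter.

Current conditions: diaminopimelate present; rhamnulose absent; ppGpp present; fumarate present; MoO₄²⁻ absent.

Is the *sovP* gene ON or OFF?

Diaminopimelate is present, so DulX is inactive.
MoO₄²⁻ is absent, so VelW is inactive.
Fumarate is present, so JovX is active.
Rhamnulose is absent, so QuvC is active.
No repressor is bound and JovX and QuvC are active, so *sovP* is transcribed.

ON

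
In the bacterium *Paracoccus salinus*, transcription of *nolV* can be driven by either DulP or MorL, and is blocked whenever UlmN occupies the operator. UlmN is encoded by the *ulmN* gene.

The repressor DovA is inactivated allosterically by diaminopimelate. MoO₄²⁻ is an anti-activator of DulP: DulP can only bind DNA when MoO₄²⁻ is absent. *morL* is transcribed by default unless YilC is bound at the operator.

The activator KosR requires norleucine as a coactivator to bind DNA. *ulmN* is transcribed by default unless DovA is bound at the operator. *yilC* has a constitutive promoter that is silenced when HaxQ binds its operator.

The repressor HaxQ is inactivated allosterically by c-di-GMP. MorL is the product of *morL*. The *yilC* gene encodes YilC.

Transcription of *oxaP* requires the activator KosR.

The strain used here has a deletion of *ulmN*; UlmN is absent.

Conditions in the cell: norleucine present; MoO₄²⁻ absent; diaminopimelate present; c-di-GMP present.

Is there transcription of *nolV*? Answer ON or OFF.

MoO₄²⁻ is absent, so DulP is active.
c-di-GMP is present, so HaxQ is inactive.
With no repressor bound, *yilC* is transcribed.
So YilC is produced and active.
With repressor YilC bound, *morL* is not transcribed.
So MorL is not produced.
UlmN is non-functional in this strain, so it has no effect.
Activator DulP is present, so *nolV* is transcribed.

ON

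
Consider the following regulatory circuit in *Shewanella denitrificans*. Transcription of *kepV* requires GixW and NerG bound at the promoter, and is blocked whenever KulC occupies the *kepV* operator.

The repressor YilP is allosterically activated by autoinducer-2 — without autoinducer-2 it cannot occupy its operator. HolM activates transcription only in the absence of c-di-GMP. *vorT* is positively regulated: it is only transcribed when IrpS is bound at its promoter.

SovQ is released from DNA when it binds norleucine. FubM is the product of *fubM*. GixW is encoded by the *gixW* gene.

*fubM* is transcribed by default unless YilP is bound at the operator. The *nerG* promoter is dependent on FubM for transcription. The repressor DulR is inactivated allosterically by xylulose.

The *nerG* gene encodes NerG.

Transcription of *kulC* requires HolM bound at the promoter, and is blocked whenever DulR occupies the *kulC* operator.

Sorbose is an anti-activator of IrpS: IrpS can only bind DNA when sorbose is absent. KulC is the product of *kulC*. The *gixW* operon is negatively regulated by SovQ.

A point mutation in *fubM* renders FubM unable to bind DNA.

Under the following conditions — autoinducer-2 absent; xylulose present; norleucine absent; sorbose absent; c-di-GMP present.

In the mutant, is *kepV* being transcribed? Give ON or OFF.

Norleucine is absent, so SovQ is active.
With repressor SovQ bound, *gixW* is not transcribed.
So GixW is not produced.
c-di-GMP is present, so HolM is inactive.
Xylulose is present, so DulR is inactive.
Required activator HolM is absent, so *kulC* is not transcribed.
So KulC is not produced.
FubM is non-functional in this strain, so it has no effect.
Required activator FubM is absent, so *nerG* is not transcribed.
So NerG is not produced.
Required activator GixW is absent, so *kepV* is not transcribed.

OFF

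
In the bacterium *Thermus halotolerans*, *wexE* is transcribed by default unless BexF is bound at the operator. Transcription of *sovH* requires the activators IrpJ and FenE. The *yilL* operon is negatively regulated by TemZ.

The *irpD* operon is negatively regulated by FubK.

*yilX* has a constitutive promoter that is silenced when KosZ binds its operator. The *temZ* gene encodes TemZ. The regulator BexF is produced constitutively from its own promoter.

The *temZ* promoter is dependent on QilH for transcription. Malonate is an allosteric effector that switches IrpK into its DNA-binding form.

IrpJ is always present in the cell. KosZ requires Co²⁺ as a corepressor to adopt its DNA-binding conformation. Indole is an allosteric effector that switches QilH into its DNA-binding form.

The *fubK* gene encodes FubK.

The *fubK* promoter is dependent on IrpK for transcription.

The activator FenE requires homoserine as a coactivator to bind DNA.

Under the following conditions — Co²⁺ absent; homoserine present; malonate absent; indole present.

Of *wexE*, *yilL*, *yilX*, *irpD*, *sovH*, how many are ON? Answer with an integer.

3

BexF is produced constitutively and is active.
With repressor BexF bound, *wexE* is not transcribed.
→ *wexE* is OFF.
Indole is present, so QilH is active.
No repressor is bound and QilH is active, so *temZ* is transcribed.
So TemZ is produced and active.
With repressor TemZ bound, *yilL* is not transcribed.
→ *yilL* is OFF.
Co²⁺ is absent, so KosZ is inactive.
With no repressor bound, *yilX* is transcribed.
→ *yilX* is ON.
Malonate is absent, so IrpK is inactive.
Required activator IrpK is absent, so *fubK* is not transcribed.
So FubK is not produced.
With no repressor bound, *irpD* is transcribed.
→ *irpD* is ON.
IrpJ is produced constitutively and is active.
Homoserine is present, so FenE is active.
No repressor is bound and IrpJ and FenE are active, so *sovH* is transcribed.
→ *sovH* is ON.
3 of the 5 genes are transcribed.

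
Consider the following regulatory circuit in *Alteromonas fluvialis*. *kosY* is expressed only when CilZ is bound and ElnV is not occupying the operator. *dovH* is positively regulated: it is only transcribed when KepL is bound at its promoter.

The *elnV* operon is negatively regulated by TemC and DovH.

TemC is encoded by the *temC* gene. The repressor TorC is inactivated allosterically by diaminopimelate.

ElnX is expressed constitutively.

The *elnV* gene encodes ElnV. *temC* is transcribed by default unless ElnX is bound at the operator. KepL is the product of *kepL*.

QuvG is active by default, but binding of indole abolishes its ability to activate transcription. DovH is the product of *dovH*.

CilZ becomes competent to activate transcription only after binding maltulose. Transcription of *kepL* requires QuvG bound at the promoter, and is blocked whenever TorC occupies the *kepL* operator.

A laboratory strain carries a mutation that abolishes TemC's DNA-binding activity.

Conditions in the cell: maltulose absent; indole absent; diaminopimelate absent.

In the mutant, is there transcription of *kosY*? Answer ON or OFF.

TemC is non-functional in this strain, so it has no effect.
Indole is absent, so QuvG is active.
Diaminopimelate is absent, so TorC is active.
With repressor TorC bound, *kepL* is not transcribed.
So KepL is not produced.
Required activator KepL is absent, so *dovH* is not transcribed.
So DovH is not produced.
With no repressor bound, *elnV* is transcribed.
So ElnV is produced and active.
Maltulose is absent, so CilZ is inactive.
With repressor ElnV bound, *kosY* is not transcribed.

OFF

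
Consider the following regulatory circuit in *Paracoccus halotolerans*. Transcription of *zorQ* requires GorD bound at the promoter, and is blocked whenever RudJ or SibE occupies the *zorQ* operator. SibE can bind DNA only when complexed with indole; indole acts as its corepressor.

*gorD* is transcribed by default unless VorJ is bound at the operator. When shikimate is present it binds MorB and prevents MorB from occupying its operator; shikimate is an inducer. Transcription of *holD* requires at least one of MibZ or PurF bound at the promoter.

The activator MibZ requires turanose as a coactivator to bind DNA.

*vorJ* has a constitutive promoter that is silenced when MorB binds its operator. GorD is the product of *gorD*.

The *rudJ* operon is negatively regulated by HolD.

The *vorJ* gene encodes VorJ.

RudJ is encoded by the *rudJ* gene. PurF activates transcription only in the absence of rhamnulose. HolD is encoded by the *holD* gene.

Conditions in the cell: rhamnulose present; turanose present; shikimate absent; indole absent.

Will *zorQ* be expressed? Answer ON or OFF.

Shikimate is absent, so MorB is active.
With repressor MorB bound, *vorJ* is not transcribed.
So VorJ is not produced.
With no repressor bound, *gorD* is transcribed.
So GorD is produced and active.
Turanose is present, so MibZ is active.
Rhamnulose is present, so PurF is inactive.
Activator MibZ is present, so *holD* is transcribed.
So HolD is produced and active.
With repressor HolD bound, *rudJ* is not transcribed.
So RudJ is not produced.
Indole is absent, so SibE is inactive.
No repressor is bound and GorD is active, so *zorQ* is transcribed.

ON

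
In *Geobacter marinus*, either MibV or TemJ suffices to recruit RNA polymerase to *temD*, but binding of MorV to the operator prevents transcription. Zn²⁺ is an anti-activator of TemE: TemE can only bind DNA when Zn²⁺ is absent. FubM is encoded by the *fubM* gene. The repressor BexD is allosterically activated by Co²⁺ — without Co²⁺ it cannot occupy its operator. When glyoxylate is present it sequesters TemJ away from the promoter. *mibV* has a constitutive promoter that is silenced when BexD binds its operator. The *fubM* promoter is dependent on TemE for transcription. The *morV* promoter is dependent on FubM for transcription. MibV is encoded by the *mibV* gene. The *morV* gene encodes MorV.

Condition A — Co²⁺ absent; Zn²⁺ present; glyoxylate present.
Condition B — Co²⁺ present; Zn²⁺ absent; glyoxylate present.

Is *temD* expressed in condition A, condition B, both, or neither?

Condition A:
Co²⁺ is absent, so BexD is inactive.
With no repressor bound, *mibV* is transcribed.
So MibV is produced and active.
Zn²⁺ is present, so TemE is inactive.
Required activator TemE is absent, so *fubM* is not transcribed.
So FubM is not produced.
Required activator FubM is absent, so *morV* is not transcribed.
So MorV is not produced.
Glyoxylate is present, so TemJ is inactive.
Activator MibV is present, so *temD* is transcribed.
→ *temD* is ON in A.
Condition B:
Co²⁺ is present, so BexD is active.
With repressor BexD bound, *mibV* is not transcribed.
So MibV is not produced.
Zn²⁺ is absent, so TemE is active.
No repressor is bound and TemE is active, so *fubM* is transcribed.
So FubM is produced and active.
No repressor is bound and FubM is active, so *morV* is transcribed.
So MorV is produced and active.
Glyoxylate is present, so TemJ is inactive.
With repressor MorV bound, *temD* is not transcribed.
→ *temD* is OFF in B.

A only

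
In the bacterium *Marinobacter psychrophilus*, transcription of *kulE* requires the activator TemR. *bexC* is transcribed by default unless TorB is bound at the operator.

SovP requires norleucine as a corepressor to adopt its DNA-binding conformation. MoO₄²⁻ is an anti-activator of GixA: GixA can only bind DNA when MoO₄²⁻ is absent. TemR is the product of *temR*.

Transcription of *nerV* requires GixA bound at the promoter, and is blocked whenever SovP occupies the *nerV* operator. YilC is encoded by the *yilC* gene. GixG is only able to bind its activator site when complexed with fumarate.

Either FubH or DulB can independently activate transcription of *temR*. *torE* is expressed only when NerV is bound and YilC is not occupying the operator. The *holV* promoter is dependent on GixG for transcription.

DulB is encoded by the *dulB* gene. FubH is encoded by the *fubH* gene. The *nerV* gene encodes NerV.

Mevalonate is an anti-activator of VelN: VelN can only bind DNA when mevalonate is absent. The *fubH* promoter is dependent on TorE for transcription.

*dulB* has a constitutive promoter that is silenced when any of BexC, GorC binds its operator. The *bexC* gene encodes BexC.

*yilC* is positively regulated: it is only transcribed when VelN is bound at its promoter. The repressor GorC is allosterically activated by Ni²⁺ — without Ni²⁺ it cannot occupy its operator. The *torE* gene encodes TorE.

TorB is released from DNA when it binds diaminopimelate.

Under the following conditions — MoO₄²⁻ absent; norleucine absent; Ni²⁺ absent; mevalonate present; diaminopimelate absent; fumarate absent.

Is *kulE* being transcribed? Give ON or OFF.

MoO₄²⁻ is absent, so GixA is active.
Norleucine is absent, so SovP is inactive.
No repressor is bound and GixA is active, so *nerV* is transcribed.
So NerV is produced and active.
Mevalonate is present, so VelN is inactive.
Required activator VelN is absent, so *yilC* is not transcribed.
So YilC is not produced.
No repressor is bound and NerV is active, so *torE* is transcribed.
So TorE is produced and active.
No repressor is bound and TorE is active, so *fubH* is transcribed.
So FubH is produced and active.
Diaminopimelate is absent, so TorB is active.
With repressor TorB bound, *bexC* is not transcribed.
So BexC is not produced.
Ni²⁺ is absent, so GorC is inactive.
With no repressor bound, *dulB* is transcribed.
So DulB is produced and active.
Activator FubH is present, so *temR* is transcribed.
So TemR is produced and active.
No repressor is bound and TemR is active, so *kulE* is transcribed.

ON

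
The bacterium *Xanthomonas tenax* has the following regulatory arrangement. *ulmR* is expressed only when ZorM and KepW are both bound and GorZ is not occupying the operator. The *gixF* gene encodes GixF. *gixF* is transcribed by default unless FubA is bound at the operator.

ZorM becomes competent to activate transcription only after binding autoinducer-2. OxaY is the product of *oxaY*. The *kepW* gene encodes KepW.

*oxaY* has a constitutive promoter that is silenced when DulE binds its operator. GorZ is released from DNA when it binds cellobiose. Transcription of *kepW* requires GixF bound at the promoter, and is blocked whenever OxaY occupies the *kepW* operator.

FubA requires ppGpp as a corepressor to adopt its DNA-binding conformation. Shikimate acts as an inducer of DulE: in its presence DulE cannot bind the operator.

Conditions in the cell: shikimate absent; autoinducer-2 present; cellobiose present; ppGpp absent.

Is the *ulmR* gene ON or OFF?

Cellobiose is present, so GorZ is inactive.
Autoinducer-2 is present, so ZorM is active.
ppGpp is absent, so FubA is inactive.
With no repressor bound, *gixF* is transcribed.
So GixF is produced and active.
Shikimate is absent, so DulE is active.
With repressor DulE bound, *oxaY* is not transcribed.
So OxaY is not produced.
No repressor is bound and GixF is active, so *kepW* is transcribed.
So KepW is produced and active.
No repressor is bound and ZorM and KepW are active, so *ulmR* is transcribed.

ON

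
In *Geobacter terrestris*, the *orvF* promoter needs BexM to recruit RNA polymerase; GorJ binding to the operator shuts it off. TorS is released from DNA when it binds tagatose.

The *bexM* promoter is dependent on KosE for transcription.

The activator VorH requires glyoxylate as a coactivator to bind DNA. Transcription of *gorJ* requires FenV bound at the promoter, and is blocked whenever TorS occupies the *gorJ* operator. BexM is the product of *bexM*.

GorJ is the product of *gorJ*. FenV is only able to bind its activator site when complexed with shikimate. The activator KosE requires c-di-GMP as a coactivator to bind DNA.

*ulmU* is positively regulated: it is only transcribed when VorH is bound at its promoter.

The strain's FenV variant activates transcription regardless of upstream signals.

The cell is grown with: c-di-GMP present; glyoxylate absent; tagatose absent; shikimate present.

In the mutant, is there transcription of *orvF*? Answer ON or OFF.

Tagatose is absent, so TorS is active.
FenV is constitutively active in this strain.
With repressor TorS bound, *gorJ* is not transcribed.
So GorJ is not produced.
c-di-GMP is present, so KosE is active.
No repressor is bound and KosE is active, so *bexM* is transcribed.
So BexM is produced and active.
No repressor is bound and BexM is active, so *orvF* is transcribed.

ON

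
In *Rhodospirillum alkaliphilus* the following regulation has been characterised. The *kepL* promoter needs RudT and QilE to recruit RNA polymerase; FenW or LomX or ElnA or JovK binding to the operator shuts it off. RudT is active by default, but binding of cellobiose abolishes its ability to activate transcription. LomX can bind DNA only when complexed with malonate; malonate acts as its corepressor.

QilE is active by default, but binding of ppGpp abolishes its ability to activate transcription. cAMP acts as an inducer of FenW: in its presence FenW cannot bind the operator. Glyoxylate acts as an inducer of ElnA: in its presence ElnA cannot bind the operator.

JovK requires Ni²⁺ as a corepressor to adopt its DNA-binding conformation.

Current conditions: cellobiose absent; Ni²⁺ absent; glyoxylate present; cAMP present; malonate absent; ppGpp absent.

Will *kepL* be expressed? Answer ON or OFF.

Cellobiose is absent, so RudT is active.
cAMP is present, so FenW is inactive.
Malonate is absent, so LomX is inactive.
ppGpp is absent, so QilE is active.
Glyoxylate is present, so ElnA is inactive.
Ni²⁺ is absent, so JovK is inactive.
No repressor is bound and RudT and QilE are active, so *kepL* is transcribed.

ON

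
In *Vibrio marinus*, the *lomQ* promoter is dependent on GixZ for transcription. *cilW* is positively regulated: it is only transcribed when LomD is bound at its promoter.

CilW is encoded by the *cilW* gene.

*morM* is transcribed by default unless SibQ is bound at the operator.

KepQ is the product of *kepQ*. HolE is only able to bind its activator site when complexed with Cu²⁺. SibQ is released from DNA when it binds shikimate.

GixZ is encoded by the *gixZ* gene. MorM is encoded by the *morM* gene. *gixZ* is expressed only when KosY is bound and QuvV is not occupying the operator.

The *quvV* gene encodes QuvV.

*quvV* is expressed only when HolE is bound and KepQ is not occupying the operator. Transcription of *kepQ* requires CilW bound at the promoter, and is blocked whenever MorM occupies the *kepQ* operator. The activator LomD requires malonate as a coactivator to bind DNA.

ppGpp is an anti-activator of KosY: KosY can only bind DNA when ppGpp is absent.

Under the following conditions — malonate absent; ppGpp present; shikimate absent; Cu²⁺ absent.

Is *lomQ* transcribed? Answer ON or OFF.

Shikimate is absent, so SibQ is active.
With repressor SibQ bound, *morM* is not transcribed.
So MorM is not produced.
Malonate is absent, so LomD is inactive.
Required activator LomD is absent, so *cilW* is not transcribed.
So CilW is not produced.
Required activator CilW is absent, so *kepQ* is not transcribed.
So KepQ is not produced.
Cu²⁺ is absent, so HolE is inactive.
Required activator HolE is absent, so *quvV* is not transcribed.
So QuvV is not produced.
ppGpp is present, so KosY is inactive.
Required activator KosY is absent, so *gixZ* is not transcribed.
So GixZ is not produced.
Required activator GixZ is absent, so *lomQ* is not transcribed.

OFF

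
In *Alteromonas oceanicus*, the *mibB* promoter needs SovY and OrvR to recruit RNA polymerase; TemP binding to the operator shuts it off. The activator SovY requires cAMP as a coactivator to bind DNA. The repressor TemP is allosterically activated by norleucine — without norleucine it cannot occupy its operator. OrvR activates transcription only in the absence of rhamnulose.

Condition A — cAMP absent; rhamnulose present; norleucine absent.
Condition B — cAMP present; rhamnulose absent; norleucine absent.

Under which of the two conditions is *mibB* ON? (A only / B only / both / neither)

B only

Condition A:
cAMP is absent, so SovY is inactive.
Rhamnulose is present, so OrvR is inactive.
Norleucine is absent, so TemP is inactive.
Required activator SovY is absent, so *mibB* is not transcribed.
→ *mibB* is OFF in A.
Condition B:
cAMP is present, so SovY is active.
Rhamnulose is absent, so OrvR is active.
Norleucine is absent, so TemP is inactive.
No repressor is bound and SovY and OrvR are active, so *mibB* is transcribed.
→ *mibB* is ON in B.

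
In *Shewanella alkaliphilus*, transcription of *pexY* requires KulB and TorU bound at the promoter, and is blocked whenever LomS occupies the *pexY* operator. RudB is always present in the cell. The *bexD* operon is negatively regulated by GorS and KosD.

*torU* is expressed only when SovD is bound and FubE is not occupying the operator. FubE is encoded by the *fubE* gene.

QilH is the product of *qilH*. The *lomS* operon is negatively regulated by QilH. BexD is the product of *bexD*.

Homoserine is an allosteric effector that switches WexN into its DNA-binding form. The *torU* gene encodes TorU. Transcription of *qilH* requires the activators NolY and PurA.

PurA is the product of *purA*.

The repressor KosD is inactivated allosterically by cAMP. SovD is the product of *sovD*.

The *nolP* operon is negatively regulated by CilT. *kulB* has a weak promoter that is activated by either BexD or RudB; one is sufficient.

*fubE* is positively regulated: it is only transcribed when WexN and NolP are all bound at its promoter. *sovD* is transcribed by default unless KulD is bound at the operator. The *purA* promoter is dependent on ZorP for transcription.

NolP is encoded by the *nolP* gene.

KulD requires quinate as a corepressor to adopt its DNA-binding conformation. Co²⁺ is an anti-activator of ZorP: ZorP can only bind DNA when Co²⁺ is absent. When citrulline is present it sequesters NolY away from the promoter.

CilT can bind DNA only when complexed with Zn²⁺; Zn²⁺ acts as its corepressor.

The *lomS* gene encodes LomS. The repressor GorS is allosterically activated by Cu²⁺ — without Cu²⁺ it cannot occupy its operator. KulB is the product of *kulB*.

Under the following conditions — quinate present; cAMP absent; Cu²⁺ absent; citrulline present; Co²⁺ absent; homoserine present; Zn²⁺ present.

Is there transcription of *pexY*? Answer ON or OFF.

Cu²⁺ is absent, so GorS is inactive.
cAMP is absent, so KosD is active.
With repressor KosD bound, *bexD* is not transcribed.
So BexD is not produced.
RudB is produced constitutively and is active.
Activator RudB is present, so *kulB* is transcribed.
So KulB is produced and active.
Citrulline is present, so NolY is inactive.
Co²⁺ is absent, so ZorP is active.
No repressor is bound and ZorP is active, so *purA* is transcribed.
So PurA is produced and active.
Required activator NolY is absent, so *qilH* is not transcribed.
So QilH is not produced.
With no repressor bound, *lomS* is transcribed.
So LomS is produced and active.
Homoserine is present, so WexN is active.
Zn²⁺ is present, so CilT is active.
With repressor CilT bound, *nolP* is not transcribed.
So NolP is not produced.
Required activator NolP is absent, so *fubE* is not transcribed.
So FubE is not produced.
Quinate is present, so KulD is active.
With repressor KulD bound, *sovD* is not transcribed.
So SovD is not produced.
Required activator SovD is absent, so *torU* is not transcribed.
So TorU is not produced.
With repressor LomS bound, *pexY* is not transcribed.

OFF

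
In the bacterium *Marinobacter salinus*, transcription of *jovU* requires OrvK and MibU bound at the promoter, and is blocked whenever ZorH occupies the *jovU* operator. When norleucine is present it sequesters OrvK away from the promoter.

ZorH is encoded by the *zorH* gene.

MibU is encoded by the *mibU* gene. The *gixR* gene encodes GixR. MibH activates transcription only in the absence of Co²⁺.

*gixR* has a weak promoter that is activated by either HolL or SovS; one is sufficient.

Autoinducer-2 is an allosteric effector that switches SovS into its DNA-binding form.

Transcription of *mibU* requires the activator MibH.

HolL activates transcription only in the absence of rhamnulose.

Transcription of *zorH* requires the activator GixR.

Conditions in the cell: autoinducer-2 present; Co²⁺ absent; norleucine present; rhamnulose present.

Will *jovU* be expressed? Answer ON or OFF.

Norleucine is present, so OrvK is inactive.
Rhamnulose is present, so HolL is inactive.
Autoinducer-2 is present, so SovS is active.
Activator SovS is present, so *gixR* is transcribed.
So GixR is produced and active.
No repressor is bound and GixR is active, so *zorH* is transcribed.
So ZorH is produced and active.
Co²⁺ is absent, so MibH is active.
No repressor is bound and MibH is active, so *mibU* is transcribed.
So MibU is produced and active.
With repressor ZorH bound, *jovU* is not transcribed.

OFF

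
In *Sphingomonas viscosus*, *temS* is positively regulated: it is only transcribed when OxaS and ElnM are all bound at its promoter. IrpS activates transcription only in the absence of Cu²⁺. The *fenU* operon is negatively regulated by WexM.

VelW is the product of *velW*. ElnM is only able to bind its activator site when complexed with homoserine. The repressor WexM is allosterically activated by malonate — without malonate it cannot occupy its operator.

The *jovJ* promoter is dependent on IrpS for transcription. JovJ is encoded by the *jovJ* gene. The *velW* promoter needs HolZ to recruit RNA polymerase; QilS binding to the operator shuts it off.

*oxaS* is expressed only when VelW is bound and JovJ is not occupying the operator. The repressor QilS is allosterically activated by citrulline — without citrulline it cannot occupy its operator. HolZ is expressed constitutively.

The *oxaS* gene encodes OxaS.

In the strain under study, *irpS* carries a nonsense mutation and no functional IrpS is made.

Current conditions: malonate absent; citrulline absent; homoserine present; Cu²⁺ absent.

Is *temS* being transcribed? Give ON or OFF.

HolZ is produced constitutively and is active.
Citrulline is absent, so QilS is inactive.
No repressor is bound and HolZ is active, so *velW* is transcribed.
So VelW is produced and active.
IrpS is non-functional in this strain, so it has no effect.
Required activator IrpS is absent, so *jovJ* is not transcribed.
So JovJ is not produced.
No repressor is bound and VelW is active, so *oxaS* is transcribed.
So OxaS is produced and active.
Homoserine is present, so ElnM is active.
No repressor is bound and OxaS and ElnM are active, so *temS* is transcribed.

ON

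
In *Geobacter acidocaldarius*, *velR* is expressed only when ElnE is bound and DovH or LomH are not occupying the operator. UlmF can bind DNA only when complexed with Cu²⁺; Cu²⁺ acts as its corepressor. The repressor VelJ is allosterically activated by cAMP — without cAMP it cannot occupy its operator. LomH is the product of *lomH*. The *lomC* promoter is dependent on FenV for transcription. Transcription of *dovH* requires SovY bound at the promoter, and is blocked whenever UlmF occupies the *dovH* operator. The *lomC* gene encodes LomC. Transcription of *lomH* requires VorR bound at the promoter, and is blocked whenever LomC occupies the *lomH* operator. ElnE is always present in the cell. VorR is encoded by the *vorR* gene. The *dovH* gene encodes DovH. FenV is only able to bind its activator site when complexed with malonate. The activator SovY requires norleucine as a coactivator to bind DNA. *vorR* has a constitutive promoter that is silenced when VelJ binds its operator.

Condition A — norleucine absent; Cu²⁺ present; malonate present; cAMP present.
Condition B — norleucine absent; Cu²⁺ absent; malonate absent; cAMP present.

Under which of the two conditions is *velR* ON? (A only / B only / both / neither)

Condition A:
ElnE is produced constitutively and is active.
Norleucine is absent, so SovY is inactive.
Cu²⁺ is present, so UlmF is active.
With repressor UlmF bound, *dovH* is not transcribed.
So DovH is not produced.
Malonate is present, so FenV is active.
No repressor is bound and FenV is active, so *lomC* is transcribed.
So LomC is produced and active.
cAMP is present, so VelJ is active.
With repressor VelJ bound, *vorR* is not transcribed.
So VorR is not produced.
With repressor LomC bound, *lomH* is not transcribed.
So LomH is not produced.
No repressor is bound and ElnE is active, so *velR* is transcribed.
→ *velR* is ON in A.
Condition B:
ElnE is produced constitutively and is active.
Norleucine is absent, so SovY is inactive.
Cu²⁺ is absent, so UlmF is inactive.
Required activator SovY is absent, so *dovH* is not transcribed.
So DovH is not produced.
Malonate is absent, so FenV is inactive.
Required activator FenV is absent, so *lomC* is not transcribed.
So LomC is not produced.
cAMP is present, so VelJ is active.
With repressor VelJ bound, *vorR* is not transcribed.
So VorR is not produced.
Required activator VorR is absent, so *lomH* is not transcribed.
So LomH is not produced.
No repressor is bound and ElnE is active, so *velR* is transcribed.
→ *velR* is ON in B.

both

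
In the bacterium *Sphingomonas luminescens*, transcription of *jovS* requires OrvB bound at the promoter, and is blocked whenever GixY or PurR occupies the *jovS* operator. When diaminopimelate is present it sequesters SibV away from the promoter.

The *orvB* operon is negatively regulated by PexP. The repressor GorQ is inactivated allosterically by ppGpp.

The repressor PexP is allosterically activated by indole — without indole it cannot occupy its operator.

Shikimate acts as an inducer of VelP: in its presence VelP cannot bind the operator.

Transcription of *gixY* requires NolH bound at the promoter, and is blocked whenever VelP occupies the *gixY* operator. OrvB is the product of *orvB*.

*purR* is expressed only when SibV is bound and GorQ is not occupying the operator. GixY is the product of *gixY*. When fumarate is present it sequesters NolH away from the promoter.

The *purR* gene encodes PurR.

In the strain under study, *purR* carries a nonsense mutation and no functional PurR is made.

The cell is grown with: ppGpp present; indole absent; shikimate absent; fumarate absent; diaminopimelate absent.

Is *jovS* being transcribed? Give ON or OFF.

Shikimate is absent, so VelP is active.
Fumarate is absent, so NolH is active.
With repressor VelP bound, *gixY* is not transcribed.
So GixY is not produced.
PurR is non-functional in this strain, so it has no effect.
Indole is absent, so PexP is inactive.
With no repressor bound, *orvB* is transcribed.
So OrvB is produced and active.
No repressor is bound and OrvB is active, so *jovS* is transcribed.

ON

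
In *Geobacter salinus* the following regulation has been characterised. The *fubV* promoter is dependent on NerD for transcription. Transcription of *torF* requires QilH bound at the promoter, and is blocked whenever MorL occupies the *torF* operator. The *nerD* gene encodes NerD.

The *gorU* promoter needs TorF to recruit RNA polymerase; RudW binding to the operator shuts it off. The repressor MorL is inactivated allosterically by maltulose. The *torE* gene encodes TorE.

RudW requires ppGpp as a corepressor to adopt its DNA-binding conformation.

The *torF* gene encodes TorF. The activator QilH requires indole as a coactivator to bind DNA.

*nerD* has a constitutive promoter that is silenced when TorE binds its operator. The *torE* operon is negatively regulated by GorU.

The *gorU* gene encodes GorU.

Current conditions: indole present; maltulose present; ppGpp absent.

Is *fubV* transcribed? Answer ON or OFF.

Indole is present, so QilH is active.
Maltulose is present, so MorL is inactive.
No repressor is bound and QilH is active, so *torF* is transcribed.
So TorF is produced and active.
ppGpp is absent, so RudW is inactive.
No repressor is bound and TorF is active, so *gorU* is transcribed.
So GorU is produced and active.
With repressor GorU bound, *torE* is not transcribed.
So TorE is not produced.
With no repressor bound, *nerD* is transcribed.
So NerD is produced and active.
No repressor is bound and NerD is active, so *fubV* is transcribed.

ON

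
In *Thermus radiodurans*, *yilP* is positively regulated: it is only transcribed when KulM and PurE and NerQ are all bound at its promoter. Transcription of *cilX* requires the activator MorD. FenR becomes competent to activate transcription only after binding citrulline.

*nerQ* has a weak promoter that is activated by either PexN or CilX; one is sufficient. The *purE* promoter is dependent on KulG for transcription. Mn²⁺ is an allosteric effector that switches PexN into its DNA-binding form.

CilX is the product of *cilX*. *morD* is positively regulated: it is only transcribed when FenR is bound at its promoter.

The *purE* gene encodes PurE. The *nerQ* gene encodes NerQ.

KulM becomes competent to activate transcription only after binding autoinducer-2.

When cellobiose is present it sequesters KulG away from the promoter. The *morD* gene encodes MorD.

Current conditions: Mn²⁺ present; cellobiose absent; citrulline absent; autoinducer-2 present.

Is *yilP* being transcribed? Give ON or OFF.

ON

Autoinducer-2 is present, so KulM is active.
Cellobiose is absent, so KulG is active.
No repressor is bound and KulG is active, so *purE* is transcribed.
So PurE is produced and active.
Mn²⁺ is present, so PexN is active.
Citrulline is absent, so FenR is inactive.
Required activator FenR is absent, so *morD* is not transcribed.
So MorD is not produced.
Required activator MorD is absent, so *cilX* is not transcribed.
So CilX is not produced.
Activator PexN is present, so *nerQ* is transcribed.
So NerQ is produced and active.
No repressor is bound and KulM and PurE and NerQ are active, so *yilP* is transcribed.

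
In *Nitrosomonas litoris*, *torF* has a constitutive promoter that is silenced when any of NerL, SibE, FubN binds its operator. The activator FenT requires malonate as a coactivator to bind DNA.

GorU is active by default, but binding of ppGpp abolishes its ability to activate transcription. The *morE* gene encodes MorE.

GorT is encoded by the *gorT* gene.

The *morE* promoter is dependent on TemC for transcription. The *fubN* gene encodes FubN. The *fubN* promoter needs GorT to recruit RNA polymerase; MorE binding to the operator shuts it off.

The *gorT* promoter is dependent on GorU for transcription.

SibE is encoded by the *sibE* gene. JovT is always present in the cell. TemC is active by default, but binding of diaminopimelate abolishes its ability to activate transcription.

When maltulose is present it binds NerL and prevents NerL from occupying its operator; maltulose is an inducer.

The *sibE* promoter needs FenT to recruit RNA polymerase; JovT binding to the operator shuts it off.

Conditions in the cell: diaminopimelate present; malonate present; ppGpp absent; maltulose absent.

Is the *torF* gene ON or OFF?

OFF

Maltulose is absent, so NerL is active.
JovT is produced constitutively and is active.
Malonate is present, so FenT is active.
With repressor JovT bound, *sibE* is not transcribed.
So SibE is not produced.
Diaminopimelate is present, so TemC is inactive.
Required activator TemC is absent, so *morE* is not transcribed.
So MorE is not produced.
ppGpp is absent, so GorU is active.
No repressor is bound and GorU is active, so *gorT* is transcribed.
So GorT is produced and active.
No repressor is bound and GorT is active, so *fubN* is transcribed.
So FubN is produced and active.
With repressor NerL bound, *torF* is not transcribed.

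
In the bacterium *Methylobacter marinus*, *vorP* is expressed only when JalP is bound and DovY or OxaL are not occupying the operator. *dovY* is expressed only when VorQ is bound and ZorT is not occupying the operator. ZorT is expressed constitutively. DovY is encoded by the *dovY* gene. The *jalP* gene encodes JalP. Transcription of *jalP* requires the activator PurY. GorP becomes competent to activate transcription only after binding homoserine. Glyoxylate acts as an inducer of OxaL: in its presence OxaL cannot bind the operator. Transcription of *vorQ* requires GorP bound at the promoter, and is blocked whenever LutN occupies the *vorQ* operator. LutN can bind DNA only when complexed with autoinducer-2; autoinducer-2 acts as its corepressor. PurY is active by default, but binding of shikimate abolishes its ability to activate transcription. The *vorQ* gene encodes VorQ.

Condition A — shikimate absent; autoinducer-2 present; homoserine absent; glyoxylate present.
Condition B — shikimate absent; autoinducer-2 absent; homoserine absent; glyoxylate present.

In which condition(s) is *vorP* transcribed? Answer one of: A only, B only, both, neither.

Condition A:
Shikimate is absent, so PurY is active.
No repressor is bound and PurY is active, so *jalP* is transcribed.
So JalP is produced and active.
Autoinducer-2 is present, so LutN is active.
Homoserine is absent, so GorP is inactive.
With repressor LutN bound, *vorQ* is not transcribed.
So VorQ is not produced.
ZorT is produced constitutively and is active.
With repressor ZorT bound, *dovY* is not transcribed.
So DovY is not produced.
Glyoxylate is present, so OxaL is inactive.
No repressor is bound and JalP is active, so *vorP* is transcribed.
→ *vorP* is ON in A.
Condition B:
Shikimate is absent, so PurY is active.
No repressor is bound and PurY is active, so *jalP* is transcribed.
So JalP is produced and active.
Autoinducer-2 is absent, so LutN is inactive.
Homoserine is absent, so GorP is inactive.
Required activator GorP is absent, so *vorQ* is not transcribed.
So VorQ is not produced.
ZorT is produced constitutively and is active.
With repressor ZorT bound, *dovY* is not transcribed.
So DovY is not produced.
Glyoxylate is present, so OxaL is inactive.
No repressor is bound and JalP is active, so *vorP* is transcribed.
→ *vorP* is ON in B.

both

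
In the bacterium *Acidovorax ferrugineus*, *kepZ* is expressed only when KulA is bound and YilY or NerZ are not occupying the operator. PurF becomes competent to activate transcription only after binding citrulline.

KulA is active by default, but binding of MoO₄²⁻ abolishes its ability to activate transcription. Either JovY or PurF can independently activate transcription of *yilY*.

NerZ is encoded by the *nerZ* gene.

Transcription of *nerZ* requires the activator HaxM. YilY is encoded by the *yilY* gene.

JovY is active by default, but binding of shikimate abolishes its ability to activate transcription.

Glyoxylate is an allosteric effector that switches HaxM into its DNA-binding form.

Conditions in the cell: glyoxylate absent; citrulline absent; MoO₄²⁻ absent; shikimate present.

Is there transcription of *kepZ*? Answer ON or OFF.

MoO₄²⁻ is absent, so KulA is active.
Shikimate is present, so JovY is inactive.
Citrulline is absent, so PurF is inactive.
No activator is available at the *yilY* promoter, so *yilY* is not transcribed.
So YilY is not produced.
Glyoxylate is absent, so HaxM is inactive.
Required activator HaxM is absent, so *nerZ* is not transcribed.
So NerZ is not produced.
No repressor is bound and KulA is active, so *kepZ* is transcribed.

ON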